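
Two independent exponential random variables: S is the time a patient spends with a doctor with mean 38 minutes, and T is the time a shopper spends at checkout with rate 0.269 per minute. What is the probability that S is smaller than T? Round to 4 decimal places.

λ_1 = 1/38 = 0.0263158, λ_2 = 0.269.
For independent exponentials, P(S < T) = λ_1/(λ_1+λ_2) = 0.0263158/0.295316 ≈ 0.0891.

0.0891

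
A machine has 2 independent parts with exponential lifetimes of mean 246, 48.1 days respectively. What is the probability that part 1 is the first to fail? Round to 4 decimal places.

0.1635

Rates: λ_i = 1/mean_i → 0.00406504, 0.02079; Σλ = 0.0248551.
P(part 1 first) = λ_1/Σλ = 0.00406504/0.0248551 ≈ 0.1635.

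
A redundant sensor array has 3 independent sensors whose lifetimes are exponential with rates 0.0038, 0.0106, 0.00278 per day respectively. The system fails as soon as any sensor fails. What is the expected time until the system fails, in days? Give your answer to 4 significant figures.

58.21

The time to first failure is exponential with rate Σλ = 0.0038 + 0.0106 + 0.00278 = 0.01718.
E[min] = 1/Σλ = 1/0.01718 = 58.2072 days.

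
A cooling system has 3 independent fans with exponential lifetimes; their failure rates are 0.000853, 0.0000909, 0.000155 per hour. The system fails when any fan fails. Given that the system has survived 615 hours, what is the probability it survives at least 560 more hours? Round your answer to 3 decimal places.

0.540

Time to first failure ~ Exp(Σλ) with Σλ = 0.0010989.
By memorylessness, P(T > 615+560 | T > 615) = P(T > 560) = e^(−0.0010989·560) ≈ 0.540.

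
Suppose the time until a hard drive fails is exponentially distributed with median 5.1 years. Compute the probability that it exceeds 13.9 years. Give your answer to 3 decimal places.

0.151

For an exponential, median = ln(2)/λ, so λ = ln 2 / 5.1 = 0.135911 per year.
P(X > 13.9) = e^(−λ·13.9) = e^(−1.8892) ≈ 0.151.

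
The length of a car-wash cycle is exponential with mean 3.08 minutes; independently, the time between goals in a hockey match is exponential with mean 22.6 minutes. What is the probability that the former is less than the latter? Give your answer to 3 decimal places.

λ_1 = 1/3.08 = 0.324675, λ_2 = 1/22.6 = 0.0442478.
For independent exponentials, P(the former < the latter) = λ_1/(λ_1+λ_2) = 0.324675/0.368923 ≈ 0.880.

0.880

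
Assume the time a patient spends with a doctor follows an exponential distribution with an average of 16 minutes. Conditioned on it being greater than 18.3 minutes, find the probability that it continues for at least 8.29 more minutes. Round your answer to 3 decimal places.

0.596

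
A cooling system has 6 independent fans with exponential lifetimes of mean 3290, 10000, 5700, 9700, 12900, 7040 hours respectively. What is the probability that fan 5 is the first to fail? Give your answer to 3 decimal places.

0.086

Rates: λ_i = 1/mean_i → 0.000303951, 0.0001, 0.000175439, 0.000103093, 0.0000775194, 0.000142045; Σλ = 0.000902048.
P(fan 5 first) = λ_5/Σλ = 0.0000775194/0.000902048 ≈ 0.086.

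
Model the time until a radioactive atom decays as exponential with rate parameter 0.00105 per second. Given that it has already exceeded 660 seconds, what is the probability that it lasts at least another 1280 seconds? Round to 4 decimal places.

P(X > s+t | X > s) = e^(−λ(s+t))/e^(−λs) = e^(−λt), independent of s = 660.
P(X > 1280) = e^(−1.344) ≈ 0.2608.

0.2608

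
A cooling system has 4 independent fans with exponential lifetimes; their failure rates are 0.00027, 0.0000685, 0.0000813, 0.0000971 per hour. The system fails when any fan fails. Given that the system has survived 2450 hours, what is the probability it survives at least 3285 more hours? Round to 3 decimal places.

Time to first failure ~ Exp(Σλ) with Σλ = 0.0005169.
By memorylessness, P(T > 2450+3285 | T > 2450) = P(T > 3285) = e^(−0.0005169·3285) ≈ 0.183.

0.183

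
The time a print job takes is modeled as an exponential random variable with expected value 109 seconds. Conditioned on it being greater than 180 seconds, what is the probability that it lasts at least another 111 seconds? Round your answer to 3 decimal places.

0.361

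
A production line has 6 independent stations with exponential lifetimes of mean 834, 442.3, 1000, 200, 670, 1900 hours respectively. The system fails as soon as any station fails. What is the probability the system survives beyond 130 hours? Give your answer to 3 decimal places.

The first failure time is exponential with rate Σλ_i = 1/834 + 1/442.3 + 1/1000 + 1/200 + 1/670 + 1/1900 = 0.0114788 per hour.
P(min > 130) = e^(−0.0114788·130) = e^(−1.4922) ≈ 0.225.

0.225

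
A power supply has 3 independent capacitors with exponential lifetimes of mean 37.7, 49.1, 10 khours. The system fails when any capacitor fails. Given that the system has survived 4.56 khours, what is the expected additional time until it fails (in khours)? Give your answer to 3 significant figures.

6.81

First-failure rate Σλ = 1/37.7 + 1/49.1 + 1/10 = 0.146892.
By memorylessness the expected residual is 1/Σλ = 6.80773 khours, regardless of the 4.56 already elapsed.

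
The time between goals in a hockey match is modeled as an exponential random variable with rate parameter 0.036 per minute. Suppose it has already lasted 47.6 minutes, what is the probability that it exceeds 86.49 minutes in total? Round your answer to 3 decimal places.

The exponential is memoryless, so the remaining time is again Exp(λ): the condition X > 47.6 is irrelevant.
P(X > 38.89) = e^(−1.4) ≈ 0.247.

0.247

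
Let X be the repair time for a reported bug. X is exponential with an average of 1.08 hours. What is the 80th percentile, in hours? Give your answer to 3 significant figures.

The rate is λ = 1/1.08 = 0.925926 per hour.
Set 1 − e^(−λt) = 0.8, so t = −ln(0.2)/λ = 1.6094/0.925926 ≈ 1.73819 hours.

1.74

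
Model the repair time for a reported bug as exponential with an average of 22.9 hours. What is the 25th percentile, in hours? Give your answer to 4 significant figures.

The rate is λ = 1/22.9 = 0.0436681 per hour.
Set 1 − e^(−λt) = 0.25, so t = −ln(0.75)/λ = 0.28768/0.0436681 ≈ 6.58792 hours.

6.588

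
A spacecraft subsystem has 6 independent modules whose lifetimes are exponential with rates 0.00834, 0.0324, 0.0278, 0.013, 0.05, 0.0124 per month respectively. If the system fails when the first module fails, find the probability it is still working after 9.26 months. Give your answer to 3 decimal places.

The time to first failure is exponential with rate Σλ = 0.00834 + 0.0324 + 0.0278 + 0.013 + 0.05 + 0.0124 = 0.14394.
P(min > 9.26) = e^(−0.14394·9.26) = e^(−1.3329) ≈ 0.264.

0.264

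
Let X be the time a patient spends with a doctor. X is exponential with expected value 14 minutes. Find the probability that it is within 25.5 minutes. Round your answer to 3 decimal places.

0.838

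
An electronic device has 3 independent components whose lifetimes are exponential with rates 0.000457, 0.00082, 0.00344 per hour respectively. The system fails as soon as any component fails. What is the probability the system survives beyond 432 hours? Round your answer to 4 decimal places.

The time to first failure is exponential with rate Σλ = 0.000457 + 0.00082 + 0.00344 = 0.004717.
P(min > 432) = e^(−0.004717·432) = e^(−2.0377) ≈ 0.1303.

0.1303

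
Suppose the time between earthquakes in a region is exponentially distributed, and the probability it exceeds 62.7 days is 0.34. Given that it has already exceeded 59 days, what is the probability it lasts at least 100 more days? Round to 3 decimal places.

From e^(−λ·62.7) = 0.34, λ = −ln(0.34)/62.7 = 0.0172059.
Memoryless: P(X > 59+100 | X > 59) = P(X > 100) = e^(−0.0172059·100) ≈ 0.179.

0.179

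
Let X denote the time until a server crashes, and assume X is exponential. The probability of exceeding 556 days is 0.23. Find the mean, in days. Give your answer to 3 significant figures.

378

e^(−λ·556) = 0.23 ⇒ λ = −ln(0.23)/556 = 0.0026433.
Mean = 1/λ = 378.315 days.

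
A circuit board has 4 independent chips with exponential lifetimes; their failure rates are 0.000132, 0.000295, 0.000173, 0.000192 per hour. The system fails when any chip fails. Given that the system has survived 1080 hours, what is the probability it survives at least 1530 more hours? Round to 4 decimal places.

0.2977

Time to first failure ~ Exp(Σλ) with Σλ = 0.000792.
By memorylessness, P(T > 1080+1530 | T > 1080) = P(T > 1530) = e^(−0.000792·1530) ≈ 0.2977.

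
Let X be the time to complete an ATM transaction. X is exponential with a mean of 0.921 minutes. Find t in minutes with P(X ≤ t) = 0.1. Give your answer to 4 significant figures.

The rate is λ = 1/0.921 = 1.08578 per minute.
Set 1 − e^(−λt) = 0.1, so t = −ln(0.9)/λ = 0.10536/1.08578 ≈ 0.097037 minutes.

0.09704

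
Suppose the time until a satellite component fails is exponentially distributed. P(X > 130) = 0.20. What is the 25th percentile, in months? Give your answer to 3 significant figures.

e^(−λ·130) = 0.20 ⇒ λ = −ln(0.20)/130 = 0.0123803.
25th percentile: 1 − e^(−λt) = 0.25, t = −ln(0.75)/λ = 23.2371 months.

23.2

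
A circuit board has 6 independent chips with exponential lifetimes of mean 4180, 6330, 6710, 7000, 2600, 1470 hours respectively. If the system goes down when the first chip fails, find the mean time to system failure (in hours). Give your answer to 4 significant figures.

570.1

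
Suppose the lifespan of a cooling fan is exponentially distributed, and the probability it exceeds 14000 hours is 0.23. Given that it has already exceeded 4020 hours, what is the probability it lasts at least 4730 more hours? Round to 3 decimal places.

0.609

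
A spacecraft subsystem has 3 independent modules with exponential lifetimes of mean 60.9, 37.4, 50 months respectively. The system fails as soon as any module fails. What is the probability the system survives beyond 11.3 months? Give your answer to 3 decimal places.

The first failure time is exponential with rate Σλ_i = 1/60.9 + 1/37.4 + 1/50 = 0.0631583 per month.
P(min > 11.3) = e^(−0.0631583·11.3) = e^(−0.71369) ≈ 0.490.

0.490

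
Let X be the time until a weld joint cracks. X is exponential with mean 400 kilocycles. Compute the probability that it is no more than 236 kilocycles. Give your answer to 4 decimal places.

0.4457

The rate is λ = 1/400 = 0.0025 per kilocycle.
P(X ≤ 236) = 1 − e^(−λ·236) = 1 − e^(−0.59) ≈ 0.4457.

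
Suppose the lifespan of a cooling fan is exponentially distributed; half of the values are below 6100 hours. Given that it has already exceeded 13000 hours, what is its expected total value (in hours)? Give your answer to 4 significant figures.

21800

For an exponential, median = ln(2)/λ, so λ = ln 2 / 6100 = 0.000113631 per hour.
By memorylessness, E[X | X > 13000] = 13000 + 1/λ = 13000 + 8800.44 = 21800.4 hours.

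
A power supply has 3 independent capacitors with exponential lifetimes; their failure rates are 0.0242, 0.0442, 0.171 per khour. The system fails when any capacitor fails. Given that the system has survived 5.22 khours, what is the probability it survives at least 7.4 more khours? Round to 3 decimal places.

Time to first failure ~ Exp(Σλ) with Σλ = 0.2394.
By memorylessness, P(T > 5.22+7.4 | T > 5.22) = P(T > 7.4) = e^(−0.2394·7.4) ≈ 0.170.

0.170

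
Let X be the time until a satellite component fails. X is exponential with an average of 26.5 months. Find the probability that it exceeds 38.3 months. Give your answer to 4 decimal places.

0.2357

The rate is λ = 1/26.5 = 0.0377358 per month.
P(X > 38.3) = e^(−λ·38.3) = e^(−1.4453) ≈ 0.2357.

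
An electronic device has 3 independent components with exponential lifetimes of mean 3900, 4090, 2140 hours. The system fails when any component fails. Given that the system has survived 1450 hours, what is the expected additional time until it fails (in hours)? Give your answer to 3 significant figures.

First-failure rate Σλ = 1/3900 + 1/4090 + 1/2140 = 0.000968199.
By memorylessness the expected residual is 1/Σλ = 1032.85 hours, regardless of the 1450 already elapsed.

1030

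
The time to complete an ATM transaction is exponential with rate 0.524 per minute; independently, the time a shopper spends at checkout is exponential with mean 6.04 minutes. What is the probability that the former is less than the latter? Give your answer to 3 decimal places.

0.760

λ_1 = 0.524, λ_2 = 1/6.04 = 0.165563.
For independent exponentials, P(the former < the latter) = λ_1/(λ_1+λ_2) = 0.524/0.689563 ≈ 0.760.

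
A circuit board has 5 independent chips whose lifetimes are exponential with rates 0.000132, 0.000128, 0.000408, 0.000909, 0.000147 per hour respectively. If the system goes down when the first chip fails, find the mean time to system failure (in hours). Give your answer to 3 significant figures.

580

The time to first failure is exponential with rate Σλ = 0.000132 + 0.000128 + 0.000408 + 0.000909 + 0.000147 = 0.001724.
E[min] = 1/Σλ = 1/0.001724 = 580.046 hours.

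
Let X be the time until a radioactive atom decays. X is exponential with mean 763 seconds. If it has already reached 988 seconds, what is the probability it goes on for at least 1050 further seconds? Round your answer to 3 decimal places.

0.253

The rate is λ = 1/763 = 0.00131062 per second.
By the memoryless property, P(X > 988+1050 | X > 988) = P(X > 1050).
P(X > 1050) = e^(−1.3761) ≈ 0.253.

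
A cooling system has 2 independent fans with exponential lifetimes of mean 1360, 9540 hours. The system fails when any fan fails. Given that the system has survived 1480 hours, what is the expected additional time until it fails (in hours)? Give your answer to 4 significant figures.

First-failure rate Σλ = 1/1360 + 1/9540 = 0.000840116.
By memorylessness the expected residual is 1/Σλ = 1190.31 hours, regardless of the 1480 already elapsed.

1190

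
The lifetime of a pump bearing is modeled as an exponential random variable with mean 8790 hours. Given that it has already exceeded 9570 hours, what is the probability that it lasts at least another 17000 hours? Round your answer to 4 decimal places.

0.1446

The rate is λ = 1/8790 = 0.000113766 per hour.
P(X > s+t | X > s) = e^(−λ(s+t))/e^(−λs) = e^(−λt), independent of s = 9570.
P(X > 17000) = e^(−1.934) ≈ 0.1446.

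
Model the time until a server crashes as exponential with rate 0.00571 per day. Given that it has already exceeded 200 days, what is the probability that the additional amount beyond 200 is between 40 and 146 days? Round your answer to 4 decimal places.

Memoryless: the residual past 200 is again Exp(λ).
P(40 < residual < 146) = e^(−λ·40) − e^(−λ·146) = 0.79581 − 0.43446 ≈ 0.3613.

0.3613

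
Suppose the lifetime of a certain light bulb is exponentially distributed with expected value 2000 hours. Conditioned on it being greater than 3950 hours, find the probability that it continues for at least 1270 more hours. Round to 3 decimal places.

The rate is λ = 1/2000 = 0.0005 per hour.
P(X > s+t | X > s) = e^(−λ(s+t))/e^(−λs) = e^(−λt), independent of s = 3950.
P(X > 1270) = e^(−0.635) ≈ 0.530.

0.530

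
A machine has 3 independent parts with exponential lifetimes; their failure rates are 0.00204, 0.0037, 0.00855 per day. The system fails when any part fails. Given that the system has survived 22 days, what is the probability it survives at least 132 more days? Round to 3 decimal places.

Time to first failure ~ Exp(Σλ) with Σλ = 0.01429.
By memorylessness, P(T > 22+132 | T > 22) = P(T > 132) = e^(−0.01429·132) ≈ 0.152.

0.152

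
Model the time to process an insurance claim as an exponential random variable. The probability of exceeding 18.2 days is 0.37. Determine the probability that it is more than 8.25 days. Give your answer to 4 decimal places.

0.6372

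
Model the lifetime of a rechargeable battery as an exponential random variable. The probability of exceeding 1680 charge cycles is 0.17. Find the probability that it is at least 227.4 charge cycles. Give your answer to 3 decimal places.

e^(−λ·1680) = 0.17 ⇒ λ = −ln(0.17)/1680 = 0.00105474.
P(X > 227.4) = e^(−0.00105474·227.4) = e^(−0.23985) ≈ 0.787.

0.787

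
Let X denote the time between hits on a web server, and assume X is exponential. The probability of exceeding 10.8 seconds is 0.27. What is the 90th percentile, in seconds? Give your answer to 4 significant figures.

e^(−λ·10.8) = 0.27 ⇒ λ = −ln(0.27)/10.8 = 0.121235.
90th percentile: 1 − e^(−λt) = 0.9, t = −ln(0.1)/λ = 18.9928 seconds.

18.99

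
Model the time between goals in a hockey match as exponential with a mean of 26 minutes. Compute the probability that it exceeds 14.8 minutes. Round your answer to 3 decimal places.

0.566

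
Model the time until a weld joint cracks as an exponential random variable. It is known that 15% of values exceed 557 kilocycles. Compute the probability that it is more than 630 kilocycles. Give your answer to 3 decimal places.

e^(−λ·557) = 0.15 ⇒ λ = −ln(0.15)/557 = 0.00340596.
P(X > 630) = e^(−0.00340596·630) = e^(−2.1458) ≈ 0.117.

0.117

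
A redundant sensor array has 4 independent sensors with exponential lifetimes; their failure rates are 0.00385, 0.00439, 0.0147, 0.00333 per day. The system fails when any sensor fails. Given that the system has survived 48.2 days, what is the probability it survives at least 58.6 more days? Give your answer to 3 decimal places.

Time to first failure ~ Exp(Σλ) with Σλ = 0.02627.
By memorylessness, P(T > 48.2+58.6 | T > 48.2) = P(T > 58.6) = e^(−0.02627·58.6) ≈ 0.215.

0.215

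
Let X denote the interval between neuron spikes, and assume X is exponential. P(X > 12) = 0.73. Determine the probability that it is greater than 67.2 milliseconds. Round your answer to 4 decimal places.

e^(−λ·12) = 0.73 ⇒ λ = −ln(0.73)/12 = 0.0262259.
P(X > 67.2) = e^(−0.0262259·67.2) = e^(−1.7624) ≈ 0.1716.

0.1716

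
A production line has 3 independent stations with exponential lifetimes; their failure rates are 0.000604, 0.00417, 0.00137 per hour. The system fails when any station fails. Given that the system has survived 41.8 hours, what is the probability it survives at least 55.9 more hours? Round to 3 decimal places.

0.709

Time to first failure ~ Exp(Σλ) with Σλ = 0.006144.
By memorylessness, P(T > 41.8+55.9 | T > 41.8) = P(T > 55.9) = e^(−0.006144·55.9) ≈ 0.709.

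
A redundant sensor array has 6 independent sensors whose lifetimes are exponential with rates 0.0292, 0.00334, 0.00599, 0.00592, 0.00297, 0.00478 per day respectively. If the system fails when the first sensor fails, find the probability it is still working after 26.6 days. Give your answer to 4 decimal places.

The time to first failure is exponential with rate Σλ = 0.0292 + 0.00334 + 0.00599 + 0.00592 + 0.00297 + 0.00478 = 0.0522.
P(min > 26.6) = e^(−0.0522·26.6) = e^(−1.3885) ≈ 0.2494.

0.2494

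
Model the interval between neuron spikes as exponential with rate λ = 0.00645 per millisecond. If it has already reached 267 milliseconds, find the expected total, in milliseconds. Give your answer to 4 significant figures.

By memorylessness, E[X | X > 267] = 267 + 1/λ = 267 + 155.039 = 422.039 milliseconds.

422.0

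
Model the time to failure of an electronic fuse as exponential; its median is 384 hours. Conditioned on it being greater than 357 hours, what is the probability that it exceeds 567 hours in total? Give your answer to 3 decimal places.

0.685

For an exponential, median = ln(2)/λ, so λ = ln 2 / 384 = 0.00180507 per hour.
The exponential is memoryless, so the remaining time is again Exp(λ): the condition X > 357 is irrelevant.
P(X > 210) = e^(−0.37906) ≈ 0.685.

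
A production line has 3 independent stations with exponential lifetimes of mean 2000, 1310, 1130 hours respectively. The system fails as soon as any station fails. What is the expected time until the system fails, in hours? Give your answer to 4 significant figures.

465.5

The first failure time is exponential with rate Σλ_i = 1/2000 + 1/1310 + 1/1130 = 0.00214831 per hour.
E[min] = 1/Σλ = 1/0.00214831 = 465.481 hours.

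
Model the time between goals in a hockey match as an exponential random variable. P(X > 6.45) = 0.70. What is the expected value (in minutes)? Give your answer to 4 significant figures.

18.08

e^(−λ·6.45) = 0.70 ⇒ λ = −ln(0.70)/6.45 = 0.0552984.
Mean = 1/λ = 18.0837 minutes.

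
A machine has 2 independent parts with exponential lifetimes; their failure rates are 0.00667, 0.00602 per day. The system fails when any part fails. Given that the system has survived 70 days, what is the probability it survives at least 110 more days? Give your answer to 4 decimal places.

0.2476

Time to first failure ~ Exp(Σλ) with Σλ = 0.01269.
By memorylessness, P(T > 70+110 | T > 70) = P(T > 110) = e^(−0.01269·110) ≈ 0.2476.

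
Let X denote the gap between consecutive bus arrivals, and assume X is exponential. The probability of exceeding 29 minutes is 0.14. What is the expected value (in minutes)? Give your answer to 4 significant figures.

14.75

e^(−λ·29) = 0.14 ⇒ λ = −ln(0.14)/29 = 0.067797.
Mean = 1/λ = 14.7499 minutes.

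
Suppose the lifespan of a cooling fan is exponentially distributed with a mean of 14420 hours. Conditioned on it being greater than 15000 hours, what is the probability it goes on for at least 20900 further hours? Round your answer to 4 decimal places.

The rate is λ = 1/14420 = 0.0000693481 per hour.
P(X > s+t | X > s) = e^(−λ(s+t))/e^(−λs) = e^(−λt), independent of s = 15000.
P(X > 20900) = e^(−1.4494) ≈ 0.2347.

0.2347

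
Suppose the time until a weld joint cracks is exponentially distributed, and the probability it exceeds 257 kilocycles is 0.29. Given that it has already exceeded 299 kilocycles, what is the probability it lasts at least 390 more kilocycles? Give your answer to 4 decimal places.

From e^(−λ·257) = 0.29, λ = −ln(0.29)/257 = 0.00481663.
Memoryless: P(X > 299+390 | X > 299) = P(X > 390) = e^(−0.00481663·390) ≈ 0.1528.

0.1528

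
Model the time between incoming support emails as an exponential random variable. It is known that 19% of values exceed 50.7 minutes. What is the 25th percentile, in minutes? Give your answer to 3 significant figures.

8.78

e^(−λ·50.7) = 0.19 ⇒ λ = −ln(0.19)/50.7 = 0.032756.
25th percentile: 1 − e^(−λt) = 0.25, t = −ln(0.75)/λ = 8.78257 minutes.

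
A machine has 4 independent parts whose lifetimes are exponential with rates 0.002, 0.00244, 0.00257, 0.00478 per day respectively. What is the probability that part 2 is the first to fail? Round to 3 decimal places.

0.207

The time to first failure is exponential with rate Σλ = 0.002 + 0.00244 + 0.00257 + 0.00478 = 0.01179.
P(part 2 first) = λ_2/Σλ = 0.00244/0.01179 ≈ 0.207.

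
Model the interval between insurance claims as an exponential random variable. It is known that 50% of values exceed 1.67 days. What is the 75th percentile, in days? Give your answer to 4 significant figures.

e^(−λ·1.67) = 0.50 ⇒ λ = −ln(0.50)/1.67 = 0.415058.
75th percentile: 1 − e^(−λt) = 0.75, t = −ln(0.25)/λ = 3.34 days.

3.340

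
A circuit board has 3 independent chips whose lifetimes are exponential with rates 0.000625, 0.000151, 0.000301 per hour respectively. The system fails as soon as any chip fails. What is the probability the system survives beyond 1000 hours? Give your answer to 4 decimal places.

0.3406

The time to first failure is exponential with rate Σλ = 0.000625 + 0.000151 + 0.000301 = 0.001077.
P(min > 1000) = e^(−0.001077·1000) = e^(−1.077) ≈ 0.3406.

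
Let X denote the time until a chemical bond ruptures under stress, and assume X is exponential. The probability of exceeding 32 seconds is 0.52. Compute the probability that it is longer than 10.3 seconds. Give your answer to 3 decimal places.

e^(−λ·32) = 0.52 ⇒ λ = −ln(0.52)/32 = 0.0204352.
P(X > 10.3) = e^(−0.0204352·10.3) = e^(−0.21048) ≈ 0.810.

0.810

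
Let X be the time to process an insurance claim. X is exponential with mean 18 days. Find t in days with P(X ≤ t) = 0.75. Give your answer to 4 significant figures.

24.95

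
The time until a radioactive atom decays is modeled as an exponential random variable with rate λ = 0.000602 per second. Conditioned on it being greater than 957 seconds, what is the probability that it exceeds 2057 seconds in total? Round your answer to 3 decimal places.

0.516

By the memoryless property, P(X > 957+1100 | X > 957) = P(X > 1100).
P(X > 1100) = e^(−0.6622) ≈ 0.516.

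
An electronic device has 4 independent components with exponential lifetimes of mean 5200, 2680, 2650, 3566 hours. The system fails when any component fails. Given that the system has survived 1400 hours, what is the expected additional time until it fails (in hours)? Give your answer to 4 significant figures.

First-failure rate Σλ = 1/5200 + 1/2680 + 1/2650 + 1/3566 = 0.00122323.
By memorylessness the expected residual is 1/Σλ = 817.51 hours, regardless of the 1400 already elapsed.

817.5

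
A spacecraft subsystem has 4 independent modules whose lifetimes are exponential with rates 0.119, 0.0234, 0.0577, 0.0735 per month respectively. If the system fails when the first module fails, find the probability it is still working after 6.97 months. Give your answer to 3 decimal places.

0.149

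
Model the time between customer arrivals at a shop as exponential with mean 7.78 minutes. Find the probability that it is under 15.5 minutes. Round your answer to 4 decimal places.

The rate is λ = 1/7.78 = 0.128535 per minute.
P(X ≤ 15.5) = 1 − e^(−λ·15.5) = 1 − e^(−1.9923) ≈ 0.8636.

0.8636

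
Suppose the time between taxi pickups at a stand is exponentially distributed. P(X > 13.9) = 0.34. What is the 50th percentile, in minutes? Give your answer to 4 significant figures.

e^(−λ·13.9) = 0.34 ⇒ λ = −ln(0.34)/13.9 = 0.0776122.
50th percentile: 1 − e^(−λt) = 0.5, t = −ln(0.5)/λ = 8.9309 minutes.

8.931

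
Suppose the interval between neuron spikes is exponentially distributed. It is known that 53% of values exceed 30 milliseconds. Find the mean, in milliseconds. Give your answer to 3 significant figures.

e^(−λ·30) = 0.53 ⇒ λ = −ln(0.53)/30 = 0.0211626.
Mean = 1/λ = 47.2532 milliseconds.

47.3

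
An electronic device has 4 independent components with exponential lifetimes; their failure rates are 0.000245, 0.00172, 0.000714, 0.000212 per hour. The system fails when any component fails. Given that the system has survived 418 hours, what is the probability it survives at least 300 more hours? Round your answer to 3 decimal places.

0.420

Time to first failure ~ Exp(Σλ) with Σλ = 0.002891.
By memorylessness, P(T > 418+300 | T > 418) = P(T > 300) = e^(−0.002891·300) ≈ 0.420.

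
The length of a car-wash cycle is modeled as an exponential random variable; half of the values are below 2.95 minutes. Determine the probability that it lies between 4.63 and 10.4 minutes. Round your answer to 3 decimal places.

For an exponential, median = ln(2)/λ, so λ = ln 2 / 2.95 = 0.234965 per minute.
P(4.63 < X < 10.4) = e^(−λ·4.63) − e^(−λ·10.4) = 0.33693 − 0.08684 ≈ 0.250.

0.250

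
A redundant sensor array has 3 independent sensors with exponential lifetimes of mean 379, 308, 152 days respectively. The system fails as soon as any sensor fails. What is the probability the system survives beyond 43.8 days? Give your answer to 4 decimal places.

The first failure time is exponential with rate Σλ_i = 1/379 + 1/308 + 1/152 = 0.0124642 per day.
P(min > 43.8) = e^(−0.0124642·43.8) = e^(−0.54593) ≈ 0.5793.

0.5793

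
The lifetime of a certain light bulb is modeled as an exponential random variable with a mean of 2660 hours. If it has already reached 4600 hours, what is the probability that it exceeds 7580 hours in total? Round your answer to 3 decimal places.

0.326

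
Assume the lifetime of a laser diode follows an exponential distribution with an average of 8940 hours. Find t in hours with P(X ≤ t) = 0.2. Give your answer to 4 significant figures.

1995

The rate is λ = 1/8940 = 0.000111857 per hour.
Set 1 − e^(−λt) = 0.2, so t = −ln(0.8)/λ = 0.22314/0.000111857 ≈ 1994.9 hours.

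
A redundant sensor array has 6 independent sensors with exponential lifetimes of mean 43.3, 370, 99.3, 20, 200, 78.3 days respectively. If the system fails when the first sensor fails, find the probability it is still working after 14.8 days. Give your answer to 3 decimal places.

The first failure time is exponential with rate Σλ_i = 1/43.3 + 1/370 + 1/99.3 + 1/20 + 1/200 + 1/78.3 = 0.103639 per day.
P(min > 14.8) = e^(−0.103639·14.8) = e^(−1.5339) ≈ 0.216.

0.216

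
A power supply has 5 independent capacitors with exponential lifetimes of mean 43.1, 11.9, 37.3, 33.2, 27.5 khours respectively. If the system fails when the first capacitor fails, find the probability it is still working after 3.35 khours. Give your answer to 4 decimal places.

0.5108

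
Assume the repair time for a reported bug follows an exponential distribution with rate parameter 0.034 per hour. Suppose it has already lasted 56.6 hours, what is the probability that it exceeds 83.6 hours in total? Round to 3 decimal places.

0.399

P(X > s+t | X > s) = e^(−λ(s+t))/e^(−λs) = e^(−λt), independent of s = 56.6.
P(X > 27) = e^(−0.918) ≈ 0.399.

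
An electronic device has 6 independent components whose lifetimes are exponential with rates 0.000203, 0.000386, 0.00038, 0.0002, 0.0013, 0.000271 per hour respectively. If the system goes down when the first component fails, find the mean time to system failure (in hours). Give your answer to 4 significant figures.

The time to first failure is exponential with rate Σλ = 0.000203 + 0.000386 + 0.00038 + 0.0002 + 0.0013 + 0.000271 = 0.00274.
E[min] = 1/Σλ = 1/0.00274 = 364.964 hours.

365.0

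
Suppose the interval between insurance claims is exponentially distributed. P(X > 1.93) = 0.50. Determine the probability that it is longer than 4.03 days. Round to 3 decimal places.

e^(−λ·1.93) = 0.50 ⇒ λ = −ln(0.50)/1.93 = 0.359144.
P(X > 4.03) = e^(−0.359144·4.03) = e^(−1.4473) ≈ 0.235.

0.235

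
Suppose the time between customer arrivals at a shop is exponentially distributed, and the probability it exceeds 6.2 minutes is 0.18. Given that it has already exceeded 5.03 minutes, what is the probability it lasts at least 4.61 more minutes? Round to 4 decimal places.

0.2794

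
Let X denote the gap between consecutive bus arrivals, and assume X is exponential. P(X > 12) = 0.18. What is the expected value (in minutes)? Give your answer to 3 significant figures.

e^(−λ·12) = 0.18 ⇒ λ = −ln(0.18)/12 = 0.1429.
Mean = 1/λ = 6.99791 minutes.

7.00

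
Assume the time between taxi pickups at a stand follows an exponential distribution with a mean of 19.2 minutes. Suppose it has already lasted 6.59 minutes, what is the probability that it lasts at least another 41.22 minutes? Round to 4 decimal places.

The rate is λ = 1/19.2 = 0.0520833 per minute.
The exponential is memoryless, so the remaining time is again Exp(λ): the condition X > 6.59 is irrelevant.
P(X > 41.22) = e^(−2.1469) ≈ 0.1168.

0.1168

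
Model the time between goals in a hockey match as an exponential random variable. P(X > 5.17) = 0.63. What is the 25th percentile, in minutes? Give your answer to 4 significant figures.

e^(−λ·5.17) = 0.63 ⇒ λ = −ln(0.63)/5.17 = 0.0893686.
25th percentile: 1 − e^(−λt) = 0.25, t = −ln(0.75)/λ = 3.21905 minutes.

3.219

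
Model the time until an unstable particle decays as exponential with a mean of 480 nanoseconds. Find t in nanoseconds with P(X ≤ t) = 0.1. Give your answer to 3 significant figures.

The rate is λ = 1/480 = 0.00208333 per nanosecond.
Set 1 − e^(−λt) = 0.1, so t = −ln(0.9)/λ = 0.10536/0.00208333 ≈ 50.573 nanoseconds.

50.6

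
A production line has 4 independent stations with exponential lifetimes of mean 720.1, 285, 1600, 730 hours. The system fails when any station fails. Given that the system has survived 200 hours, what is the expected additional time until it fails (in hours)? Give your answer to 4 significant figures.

First-failure rate Σλ = 1/720.1 + 1/285 + 1/1600 + 1/730 = 0.00689233.
By memorylessness the expected residual is 1/Σλ = 145.089 hours, regardless of the 200 already elapsed.

145.1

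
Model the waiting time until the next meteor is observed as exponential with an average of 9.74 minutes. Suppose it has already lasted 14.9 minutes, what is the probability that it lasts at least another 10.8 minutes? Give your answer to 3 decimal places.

0.330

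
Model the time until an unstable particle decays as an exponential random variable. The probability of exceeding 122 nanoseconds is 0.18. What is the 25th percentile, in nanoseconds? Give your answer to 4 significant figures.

20.47

e^(−λ·122) = 0.18 ⇒ λ = −ln(0.18)/122 = 0.0140557.
25th percentile: 1 − e^(−λt) = 0.25, t = −ln(0.75)/λ = 20.4673 nanoseconds.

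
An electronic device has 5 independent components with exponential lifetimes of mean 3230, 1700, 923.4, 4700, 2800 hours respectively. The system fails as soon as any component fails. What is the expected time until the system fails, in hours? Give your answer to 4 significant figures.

The first failure time is exponential with rate Σλ_i = 1/3230 + 1/1700 + 1/923.4 + 1/4700 + 1/2800 = 0.0025507 per hour.
E[min] = 1/Σλ = 1/0.0025507 = 392.05 hours.

392.0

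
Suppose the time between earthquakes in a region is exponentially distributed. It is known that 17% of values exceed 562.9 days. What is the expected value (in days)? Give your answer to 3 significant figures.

e^(−λ·562.9) = 0.17 ⇒ λ = −ln(0.17)/562.9 = 0.00314791.
Mean = 1/λ = 317.671 days.

318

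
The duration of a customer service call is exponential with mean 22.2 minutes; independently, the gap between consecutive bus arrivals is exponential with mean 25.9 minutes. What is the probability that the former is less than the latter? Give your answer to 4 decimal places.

0.5385

λ_1 = 1/22.2 = 0.045045, λ_2 = 1/25.9 = 0.03861.
For independent exponentials, P(the former < the latter) = λ_1/(λ_1+λ_2) = 0.045045/0.0836551 ≈ 0.5385.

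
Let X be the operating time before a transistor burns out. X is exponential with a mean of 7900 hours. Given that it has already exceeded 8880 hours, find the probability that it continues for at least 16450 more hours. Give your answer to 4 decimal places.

The rate is λ = 1/7900 = 0.000126582 per hour.
By the memoryless property, P(X > 8880+16450 | X > 8880) = P(X > 16450).
P(X > 16450) = e^(−2.0823) ≈ 0.1246.

0.1246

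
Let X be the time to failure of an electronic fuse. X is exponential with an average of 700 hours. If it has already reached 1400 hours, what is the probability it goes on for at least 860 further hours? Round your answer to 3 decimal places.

The rate is λ = 1/700 = 0.00142857 per hour.
The exponential is memoryless, so the remaining time is again Exp(λ): the condition X > 1400 is irrelevant.
P(X > 860) = e^(−1.2286) ≈ 0.293.

0.293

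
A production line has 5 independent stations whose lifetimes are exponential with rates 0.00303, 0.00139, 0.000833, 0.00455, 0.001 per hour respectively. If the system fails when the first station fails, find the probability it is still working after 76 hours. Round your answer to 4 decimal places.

0.4400

The time to first failure is exponential with rate Σλ = 0.00303 + 0.00139 + 0.000833 + 0.00455 + 0.001 = 0.010803.
P(min > 76) = e^(−0.010803·76) = e^(−0.82103) ≈ 0.4400.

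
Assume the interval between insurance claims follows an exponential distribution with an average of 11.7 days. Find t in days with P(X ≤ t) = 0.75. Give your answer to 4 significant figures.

The rate is λ = 1/11.7 = 0.0854701 per day.
Set 1 − e^(−λt) = 0.75, so t = −ln(0.25)/λ = 1.3863/0.0854701 ≈ 16.2196 days.

16.22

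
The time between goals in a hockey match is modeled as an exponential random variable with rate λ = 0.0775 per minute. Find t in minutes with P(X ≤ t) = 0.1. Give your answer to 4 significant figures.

Set 1 − e^(−λt) = 0.1, so t = −ln(0.9)/λ = 0.10536/0.0775 ≈ 1.35949 minutes.

1.359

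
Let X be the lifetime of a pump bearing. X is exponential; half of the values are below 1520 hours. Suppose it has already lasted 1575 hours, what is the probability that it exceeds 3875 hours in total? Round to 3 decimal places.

For an exponential, median = ln(2)/λ, so λ = ln 2 / 1520 = 0.000456018 per hour.
P(X > s+t | X > s) = e^(−λ(s+t))/e^(−λs) = e^(−λt), independent of s = 1575.
P(X > 2300) = e^(−1.0488) ≈ 0.350.

0.350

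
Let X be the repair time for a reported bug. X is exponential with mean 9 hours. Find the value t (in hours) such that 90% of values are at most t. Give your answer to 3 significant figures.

20.7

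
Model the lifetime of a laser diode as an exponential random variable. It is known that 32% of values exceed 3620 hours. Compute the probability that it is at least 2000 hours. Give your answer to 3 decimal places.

0.533

e^(−λ·3620) = 0.32 ⇒ λ = −ln(0.32)/3620 = 0.000314761.
P(X > 2000) = e^(−0.000314761·2000) = e^(−0.62952) ≈ 0.533.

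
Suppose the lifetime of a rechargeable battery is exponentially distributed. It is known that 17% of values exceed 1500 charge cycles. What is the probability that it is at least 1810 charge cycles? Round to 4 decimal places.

0.1179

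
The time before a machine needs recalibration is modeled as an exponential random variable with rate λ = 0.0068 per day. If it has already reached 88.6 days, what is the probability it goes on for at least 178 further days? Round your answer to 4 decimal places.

0.2981

P(X > s+t | X > s) = e^(−λ(s+t))/e^(−λs) = e^(−λt), independent of s = 88.6.
P(X > 178) = e^(−1.2104) ≈ 0.2981.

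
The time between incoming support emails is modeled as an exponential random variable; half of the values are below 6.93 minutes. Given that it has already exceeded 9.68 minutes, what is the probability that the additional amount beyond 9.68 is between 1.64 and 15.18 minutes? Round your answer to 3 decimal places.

For an exponential, median = ln(2)/λ, so λ = ln 2 / 6.93 = 0.100021 per minute.
Memoryless: the residual past 9.68 is again Exp(λ).
P(1.64 < residual < 15.18) = e^(−λ·1.64) − e^(−λ·15.18) = 0.84871 − 0.21908 ≈ 0.630.

0.630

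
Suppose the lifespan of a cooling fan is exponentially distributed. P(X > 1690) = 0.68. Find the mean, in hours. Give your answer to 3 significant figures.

e^(−λ·1690) = 0.68 ⇒ λ = −ln(0.68)/1690 = 0.000228203.
Mean = 1/λ = 4382.07 hours.

4380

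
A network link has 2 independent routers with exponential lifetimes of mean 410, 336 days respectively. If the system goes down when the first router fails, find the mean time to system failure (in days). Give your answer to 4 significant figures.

The first failure time is exponential with rate Σλ_i = 1/410 + 1/336 = 0.00541521 per day.
E[min] = 1/Σλ = 1/0.00541521 = 184.665 days.

184.7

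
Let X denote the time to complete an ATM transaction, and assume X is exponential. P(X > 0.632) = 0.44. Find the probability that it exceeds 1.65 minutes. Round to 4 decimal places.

e^(−λ·0.632) = 0.44 ⇒ λ = −ln(0.44)/0.632 = 1.29902.
P(X > 1.65) = e^(−1.29902·1.65) = e^(−2.1434) ≈ 0.1173.

0.1173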